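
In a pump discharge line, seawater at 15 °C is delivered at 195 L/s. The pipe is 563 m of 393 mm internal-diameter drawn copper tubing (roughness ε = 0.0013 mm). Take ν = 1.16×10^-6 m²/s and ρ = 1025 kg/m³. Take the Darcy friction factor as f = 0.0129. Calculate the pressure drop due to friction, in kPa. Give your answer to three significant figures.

Δp ≈ 24.5 kPa

V = 4Q/(πD²) = 4·0.195/(π·0.393²) = 1.608 m/s
h_f = f(L/D)V²/(2g) = 0.01290·(563/0.393)·1.608²/(2·9.81) = 2.434 m
Δp = ρg·h_f = 1025·9.81·2.434 = 24.47 kPa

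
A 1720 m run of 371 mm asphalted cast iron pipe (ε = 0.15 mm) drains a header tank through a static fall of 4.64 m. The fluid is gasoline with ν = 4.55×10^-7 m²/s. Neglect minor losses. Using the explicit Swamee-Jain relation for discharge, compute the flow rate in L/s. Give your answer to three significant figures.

Q ≈ 118 L/s

Swamee-Jain (Type II): Q = -0.965·√(gD⁵h_f/L)·ln[ε/(3.7D) + √(3.17ν²L/(gD³h_f))]
√(gD⁵h_f/L) = √(9.81·0.371⁵·4.64/1720) = 0.01364
ε/(3.7D) = 1.09×10^-4; √(3.17ν²L/(gD³h_f)) = 2.20×10^-5
Q = -0.965·0.01364·ln(1.313×10^-4) = 0.1176 m³/s
Check: V = 1.09 m/s, Re = 8.87×10^5, f = 0.01669, h_f = 4.67 m ≈ 4.64 m ✓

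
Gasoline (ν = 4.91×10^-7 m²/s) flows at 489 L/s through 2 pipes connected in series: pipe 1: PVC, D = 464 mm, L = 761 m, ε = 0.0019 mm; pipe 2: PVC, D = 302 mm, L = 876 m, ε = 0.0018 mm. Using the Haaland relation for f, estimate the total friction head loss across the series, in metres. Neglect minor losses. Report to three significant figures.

H ≈ 72.5 m

Pipe 1: V = 2.892 m/s, Re = 2.73×10^6, ε/D = 4.09×10^-6, f = 0.009993, h_1 = f(L/D)V²/2g = 6.986 m
Pipe 2: V = 6.827 m/s, Re = 4.20×10^6, ε/D = 5.96×10^-6, f = 0.009514, h_2 = f(L/D)V²/2g = 65.55 m
Series → Q common, losses add: H = Σh = 72.53 m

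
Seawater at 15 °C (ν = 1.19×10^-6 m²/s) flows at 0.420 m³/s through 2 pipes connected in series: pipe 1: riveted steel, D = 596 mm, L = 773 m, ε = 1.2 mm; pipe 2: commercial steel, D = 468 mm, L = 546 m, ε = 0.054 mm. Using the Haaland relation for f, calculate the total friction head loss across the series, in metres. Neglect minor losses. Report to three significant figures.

H ≈ 8.37 m

Pipe 1: V = 1.505 m/s, Re = 7.54×10^5, ε/D = 0.00201, f = 0.02372, h_1 = f(L/D)V²/2g = 3.554 m
Pipe 2: V = 2.442 m/s, Re = 9.60×10^5, ε/D = 1.15×10^-4, f = 0.01359, h_2 = f(L/D)V²/2g = 4.817 m
Series → Q common, losses add: H = Σh = 8.371 m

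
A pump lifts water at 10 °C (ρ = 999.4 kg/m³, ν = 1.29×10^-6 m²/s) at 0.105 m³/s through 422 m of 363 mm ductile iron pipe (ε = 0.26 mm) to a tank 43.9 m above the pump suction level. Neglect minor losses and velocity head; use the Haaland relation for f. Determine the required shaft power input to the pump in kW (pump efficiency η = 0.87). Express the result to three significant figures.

P_shaft ≈ 53.3 kW

V = 4Q/(πD²) = 1.015 m/s; Re = 2.85×10^5; ε/D = 7.16×10^-4; f = 0.01928
h_f = f(L/D)V²/2g = 1.176 m
Total head H = z + h_f = 43.9 + 1.176 = 45.08 m
P_hyd = ρgQH = 999.4·9.81·0.105·45.08 = 46.40 kW
P_shaft = P_hyd/η = 46.40/0.87 = 53.34 kW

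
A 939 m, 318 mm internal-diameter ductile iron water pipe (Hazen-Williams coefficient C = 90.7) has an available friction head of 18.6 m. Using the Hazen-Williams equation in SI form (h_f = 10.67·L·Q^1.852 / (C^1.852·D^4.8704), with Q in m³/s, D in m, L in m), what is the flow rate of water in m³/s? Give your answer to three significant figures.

Rearranging: Q = [h_f·C^1.852·D^4.8704 / (10.67·L)]^(1/1.852)
Q = [18.6·90.7^1.852·0.318^4.8704 / (10.67·939)]^0.540 = 0.1494 m³/s

Q ≈ 0.149 m³/s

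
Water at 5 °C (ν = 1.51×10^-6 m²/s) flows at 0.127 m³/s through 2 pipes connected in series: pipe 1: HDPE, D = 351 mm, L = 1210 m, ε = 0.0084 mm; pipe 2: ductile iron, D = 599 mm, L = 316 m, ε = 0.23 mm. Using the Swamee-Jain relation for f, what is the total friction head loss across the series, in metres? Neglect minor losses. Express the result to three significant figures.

H ≈ 4.52 m

Pipe 1: V = 1.313 m/s, Re = 3.05×10^5, ε/D = 2.39×10^-5, f = 0.01461, h_1 = f(L/D)V²/2g = 4.422 m
Pipe 2: V = 0.4507 m/s, Re = 1.79×10^5, ε/D = 3.84×10^-4, f = 0.01851, h_2 = f(L/D)V²/2g = 0.1011 m
Series → Q common, losses add: H = Σh = 4.523 m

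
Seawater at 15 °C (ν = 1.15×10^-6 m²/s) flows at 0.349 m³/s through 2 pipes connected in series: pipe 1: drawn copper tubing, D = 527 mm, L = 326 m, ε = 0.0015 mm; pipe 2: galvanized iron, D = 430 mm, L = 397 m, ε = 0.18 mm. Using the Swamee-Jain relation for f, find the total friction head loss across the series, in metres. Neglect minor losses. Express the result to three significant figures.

Pipe 1: V = 1.600 m/s, Re = 7.33×10^5, ε/D = 2.85×10^-6, f = 0.01230, h_1 = f(L/D)V²/2g = 0.9925 m
Pipe 2: V = 2.403 m/s, Re = 8.99×10^5, ε/D = 4.19×10^-4, f = 0.01679, h_2 = f(L/D)V²/2g = 4.562 m
Series → Q common, losses add: H = Σh = 5.555 m

H ≈ 5.55 m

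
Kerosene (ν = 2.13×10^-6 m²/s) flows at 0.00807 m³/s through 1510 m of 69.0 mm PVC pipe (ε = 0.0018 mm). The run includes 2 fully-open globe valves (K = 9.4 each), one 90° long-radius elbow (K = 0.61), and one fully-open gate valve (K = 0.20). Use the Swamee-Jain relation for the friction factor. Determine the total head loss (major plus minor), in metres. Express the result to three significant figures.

H_L ≈ 105 m

V = 4Q/(πD²) = 2.158 m/s; V²/2g = 0.2374 m
Re = 6.99×10^4, ε/D = 2.61×10^-5 → f = 0.01941 (Swamee-Jain)
Major: h_f = f(L/D)·V²/2g = 0.01941·21884·0.2374 = 100.8 m
Minor: ΣK = 19.6; h_m = ΣK·V²/2g = 4.655 m
Total H_L = 100.8 + 4.655 = 105.5 m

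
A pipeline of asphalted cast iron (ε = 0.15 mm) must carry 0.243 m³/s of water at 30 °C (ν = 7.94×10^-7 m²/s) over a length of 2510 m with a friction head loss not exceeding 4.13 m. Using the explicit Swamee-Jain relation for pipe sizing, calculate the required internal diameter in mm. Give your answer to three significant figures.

D ≈ 550 mm

Swamee-Jain (Type III): D = 0.66·[ε^1.25·(LQ²/(gh_f))^4.75 + ν·Q^9.4·(L/(gh_f))^5.2]^0.04
LQ²/(gh_f) = 3.658; L/(gh_f) = 61.95
Term 1 = ε^1.25·(…)^4.75 = 0.00786; Term 2 = ν·Q^9.4·(…)^5.2 = 0.00277
D = 0.66·(0.00786 + 0.00277)^0.04 = 0.5503 m = 550 mm
Check: V = 1.02 m/s, Re = 7.08×10^5, f = 0.01579, h_f = 3.83 m ≈ 4.13 m ✓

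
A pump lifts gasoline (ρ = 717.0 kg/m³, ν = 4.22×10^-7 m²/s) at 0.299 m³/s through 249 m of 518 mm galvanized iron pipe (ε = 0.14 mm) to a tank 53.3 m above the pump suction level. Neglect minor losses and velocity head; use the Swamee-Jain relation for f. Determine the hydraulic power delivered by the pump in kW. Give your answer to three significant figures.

V = 4Q/(πD²) = 1.419 m/s; Re = 1.74×10^6; ε/D = 2.70×10^-4; f = 0.01516
h_f = f(L/D)V²/2g = 0.7477 m
Total head H = z + h_f = 53.3 + 0.7477 = 54.05 m
P_hyd = ρgQH = 717.0·9.81·0.299·54.05 = 113.7 kW

P_hyd ≈ 114 kW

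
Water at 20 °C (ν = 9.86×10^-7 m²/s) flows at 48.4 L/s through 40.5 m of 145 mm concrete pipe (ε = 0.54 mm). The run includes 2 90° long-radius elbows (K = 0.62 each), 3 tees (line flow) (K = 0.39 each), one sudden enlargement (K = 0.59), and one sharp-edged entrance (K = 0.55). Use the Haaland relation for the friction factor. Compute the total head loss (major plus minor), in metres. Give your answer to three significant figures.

H_L ≈ 4.99 m

V = 4Q/(πD²) = 2.931 m/s; V²/2g = 0.4379 m
Re = 4.31×10^5, ε/D = 0.00372 → f = 0.02813 (Haaland)
Major: h_f = f(L/D)·V²/2g = 0.02813·279.3·0.4379 = 3.440 m
Minor: ΣK = 3.55; h_m = ΣK·V²/2g = 1.554 m
Total H_L = 3.440 + 1.554 = 4.995 m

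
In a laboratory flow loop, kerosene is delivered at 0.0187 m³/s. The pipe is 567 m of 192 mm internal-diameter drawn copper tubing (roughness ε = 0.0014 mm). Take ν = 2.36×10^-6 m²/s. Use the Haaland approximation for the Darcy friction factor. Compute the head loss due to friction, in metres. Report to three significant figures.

V = 4Q/(πD²) = 4·0.0187/(π·0.192²) = 0.6459 m/s
Re = VD/ν = 0.6459·0.192/2.36×10^-6 = 5.25×10^4 → turbulent
ε/D = 0.0014/192 = 7.29×10^-6
Haaland: f = 0.02050
h_f = f(L/D)V²/(2g) = 0.02050·(567/0.192)·0.6459²/(2·9.81) = 1.287 m

h_f ≈ 1.29 m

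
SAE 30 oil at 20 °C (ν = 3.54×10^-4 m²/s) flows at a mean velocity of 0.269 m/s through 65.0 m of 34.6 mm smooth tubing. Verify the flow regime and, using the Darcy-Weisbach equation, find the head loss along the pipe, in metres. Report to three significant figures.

Re = VD/ν = 0.269·0.03460/3.54×10^-4 = 26.3 → laminar (Re < 2300)
f = 64/Re = 2.434
h_f = f(L/D)V²/(2g) = 2.434·(65.0/0.03460)·0.269²/(2·9.81) = 16.87 m

h_f ≈ 16.9 m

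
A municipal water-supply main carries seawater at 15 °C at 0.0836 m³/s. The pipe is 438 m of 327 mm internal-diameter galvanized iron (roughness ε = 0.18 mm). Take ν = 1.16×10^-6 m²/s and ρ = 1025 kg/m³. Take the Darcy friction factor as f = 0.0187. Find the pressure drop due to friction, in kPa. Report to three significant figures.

Δp ≈ 12.7 kPa

V = 4Q/(πD²) = 4·0.0836/(π·0.327²) = 0.9955 m/s
h_f = f(L/D)V²/(2g) = 0.01870·(438/0.327)·0.9955²/(2·9.81) = 1.265 m
Δp = ρg·h_f = 1025·9.81·1.265 = 12.72 kPa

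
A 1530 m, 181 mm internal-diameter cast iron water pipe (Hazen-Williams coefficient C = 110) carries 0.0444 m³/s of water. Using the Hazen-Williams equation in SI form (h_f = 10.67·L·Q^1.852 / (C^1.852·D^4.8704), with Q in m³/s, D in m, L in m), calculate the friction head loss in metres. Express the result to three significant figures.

h_f = 10.67·1530·0.0444^1.852 / (110^1.852·0.181^4.8704) = 34.88 m

h_f ≈ 34.9 m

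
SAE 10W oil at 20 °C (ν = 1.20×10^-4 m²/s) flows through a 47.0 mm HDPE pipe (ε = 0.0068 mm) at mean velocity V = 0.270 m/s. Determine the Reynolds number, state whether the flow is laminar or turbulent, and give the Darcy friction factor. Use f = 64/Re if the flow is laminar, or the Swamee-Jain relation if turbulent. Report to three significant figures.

Re ≈ 106; laminar; f = 64/Re ≈ 0.605

Re = VD/ν = 0.2700·0.0470/1.20×10^-4 = 106
Re < 2300 → laminar → f = 64/Re = 0.6052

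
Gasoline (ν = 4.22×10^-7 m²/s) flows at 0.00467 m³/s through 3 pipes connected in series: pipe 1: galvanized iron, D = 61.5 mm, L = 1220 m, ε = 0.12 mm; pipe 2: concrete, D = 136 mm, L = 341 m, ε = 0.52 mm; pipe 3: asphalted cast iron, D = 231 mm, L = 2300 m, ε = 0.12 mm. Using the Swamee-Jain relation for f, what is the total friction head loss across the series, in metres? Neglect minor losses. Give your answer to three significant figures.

H ≈ 61.1 m

Pipe 1: V = 1.572 m/s, Re = 2.29×10^5, ε/D = 0.00195, f = 0.02423, h_1 = f(L/D)V²/2g = 60.54 m
Pipe 2: V = 0.3215 m/s, Re = 1.04×10^5, ε/D = 0.00382, f = 0.02937, h_2 = f(L/D)V²/2g = 0.3879 m
Pipe 3: V = 0.1114 m/s, Re = 6.10×10^4, ε/D = 5.19×10^-4, f = 0.02197, h_3 = f(L/D)V²/2g = 0.1385 m
Series → Q common, losses add: H = Σh = 61.07 m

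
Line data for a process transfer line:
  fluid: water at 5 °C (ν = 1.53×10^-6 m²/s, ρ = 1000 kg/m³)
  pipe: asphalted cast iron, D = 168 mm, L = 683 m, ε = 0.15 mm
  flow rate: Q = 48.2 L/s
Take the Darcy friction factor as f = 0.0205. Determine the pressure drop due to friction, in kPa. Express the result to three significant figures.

V = 4Q/(πD²) = 4·0.0482/(π·0.168²) = 2.174 m/s
h_f = f(L/D)V²/(2g) = 0.02050·(683/0.168)·2.174²/(2·9.81) = 20.08 m
Δp = ρg·h_f = 1000·9.81·20.08 = 197.0 kPa

Δp ≈ 197 kPa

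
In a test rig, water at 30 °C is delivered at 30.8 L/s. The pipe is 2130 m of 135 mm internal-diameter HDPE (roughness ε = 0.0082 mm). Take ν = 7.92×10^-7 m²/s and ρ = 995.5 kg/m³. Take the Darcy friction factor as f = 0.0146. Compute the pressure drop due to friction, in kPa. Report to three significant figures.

Δp ≈ 531 kPa

V = 4Q/(πD²) = 4·0.0308/(π·0.135²) = 2.152 m/s
h_f = f(L/D)V²/(2g) = 0.01460·(2130/0.135)·2.152²/(2·9.81) = 54.36 m
Δp = ρg·h_f = 995.5·9.81·54.36 = 530.9 kPa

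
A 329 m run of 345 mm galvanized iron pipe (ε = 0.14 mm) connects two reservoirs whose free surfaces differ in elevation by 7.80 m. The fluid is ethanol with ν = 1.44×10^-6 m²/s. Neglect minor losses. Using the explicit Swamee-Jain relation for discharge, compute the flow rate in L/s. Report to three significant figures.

Swamee-Jain (Type II): Q = -0.965·√(gD⁵h_f/L)·ln[ε/(3.7D) + √(3.17ν²L/(gD³h_f))]
√(gD⁵h_f/L) = √(9.81·0.345⁵·7.80/329) = 0.03372
ε/(3.7D) = 1.10×10^-4; √(3.17ν²L/(gD³h_f)) = 2.62×10^-5
Q = -0.965·0.03372·ln(1.359×10^-4) = 0.2897 m³/s
Check: V = 3.10 m/s, Re = 7.42×10^5, f = 0.01682, h_f = 7.85 m ≈ 7.80 m ✓

Q ≈ 290 L/s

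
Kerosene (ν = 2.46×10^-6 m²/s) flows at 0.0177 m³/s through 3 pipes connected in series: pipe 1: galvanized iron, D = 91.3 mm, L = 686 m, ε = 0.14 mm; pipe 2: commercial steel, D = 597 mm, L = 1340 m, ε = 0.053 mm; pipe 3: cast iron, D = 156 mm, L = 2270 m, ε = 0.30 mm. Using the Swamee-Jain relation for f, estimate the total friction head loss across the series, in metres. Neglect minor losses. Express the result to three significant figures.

H ≈ 83.9 m

Pipe 1: V = 2.704 m/s, Re = 1.00×10^5, ε/D = 0.00153, f = 0.02403, h_1 = f(L/D)V²/2g = 67.28 m
Pipe 2: V = 0.06323 m/s, Re = 1.53×10^4, ε/D = 8.88×10^-5, f = 0.02782, h_2 = f(L/D)V²/2g = 0.01272 m
Pipe 3: V = 0.9260 m/s, Re = 5.87×10^4, ε/D = 0.00192, f = 0.02618, h_3 = f(L/D)V²/2g = 16.65 m
Series → Q common, losses add: H = Σh = 83.94 m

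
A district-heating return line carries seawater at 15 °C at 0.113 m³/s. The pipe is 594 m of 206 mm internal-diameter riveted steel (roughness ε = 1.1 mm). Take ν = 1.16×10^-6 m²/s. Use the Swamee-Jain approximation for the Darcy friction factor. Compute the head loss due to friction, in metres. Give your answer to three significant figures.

V = 4Q/(πD²) = 4·0.113/(π·0.206²) = 3.390 m/s
Re = VD/ν = 3.390·0.206/1.16×10^-6 = 6.02×10^5 → turbulent
ε/D = 1.1/206 = 0.00534
Swamee-Jain: f = 0.03122
h_f = f(L/D)V²/(2g) = 0.03122·(594/0.206)·3.390²/(2·9.81) = 52.74 m

h_f ≈ 52.7 m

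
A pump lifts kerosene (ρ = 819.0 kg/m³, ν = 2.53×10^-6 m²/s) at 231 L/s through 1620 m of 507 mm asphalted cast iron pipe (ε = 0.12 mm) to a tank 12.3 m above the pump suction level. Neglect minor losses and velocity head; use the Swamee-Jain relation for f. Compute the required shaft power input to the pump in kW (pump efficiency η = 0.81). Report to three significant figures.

V = 4Q/(πD²) = 1.144 m/s; Re = 2.29×10^5; ε/D = 2.37×10^-4; f = 0.01710
h_f = f(L/D)V²/2g = 3.645 m
Total head H = z + h_f = 12.3 + 3.645 = 15.95 m
P_hyd = ρgQH = 819.0·9.81·0.231·15.95 = 29.59 kW
P_shaft = P_hyd/η = 29.59/0.81 = 36.54 kW

P_shaft ≈ 36.5 kW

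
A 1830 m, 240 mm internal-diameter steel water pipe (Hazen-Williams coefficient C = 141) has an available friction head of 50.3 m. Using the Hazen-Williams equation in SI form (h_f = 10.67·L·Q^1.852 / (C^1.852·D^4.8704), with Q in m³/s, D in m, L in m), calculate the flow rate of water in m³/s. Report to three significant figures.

Q ≈ 0.132 m³/s

Rearranging: Q = [h_f·C^1.852·D^4.8704 / (10.67·L)]^(1/1.852)
Q = [50.3·141^1.852·0.240^4.8704 / (10.67·1830)]^0.540 = 0.1322 m³/s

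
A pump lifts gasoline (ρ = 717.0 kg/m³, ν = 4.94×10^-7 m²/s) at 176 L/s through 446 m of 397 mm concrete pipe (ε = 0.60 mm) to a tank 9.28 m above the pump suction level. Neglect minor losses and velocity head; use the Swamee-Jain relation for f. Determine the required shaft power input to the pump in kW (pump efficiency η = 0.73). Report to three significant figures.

V = 4Q/(πD²) = 1.422 m/s; Re = 1.14×10^6; ε/D = 0.00151; f = 0.02204
h_f = f(L/D)V²/2g = 2.551 m
Total head H = z + h_f = 9.28 + 2.551 = 11.83 m
P_hyd = ρgQH = 717.0·9.81·0.176·11.83 = 14.65 kW
P_shaft = P_hyd/η = 14.65/0.73 = 20.06 kW

P_shaft ≈ 20.1 kW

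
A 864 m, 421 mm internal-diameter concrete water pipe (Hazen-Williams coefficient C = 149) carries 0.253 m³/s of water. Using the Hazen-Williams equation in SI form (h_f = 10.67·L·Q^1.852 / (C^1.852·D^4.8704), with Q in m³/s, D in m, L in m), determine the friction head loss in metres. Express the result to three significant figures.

h_f = 10.67·864·0.253^1.852 / (149^1.852·0.421^4.8704) = 4.618 m

h_f ≈ 4.62 m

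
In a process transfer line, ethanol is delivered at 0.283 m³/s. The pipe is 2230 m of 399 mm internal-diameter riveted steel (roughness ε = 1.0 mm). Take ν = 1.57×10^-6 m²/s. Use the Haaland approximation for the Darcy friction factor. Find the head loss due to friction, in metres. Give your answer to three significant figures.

V = 4Q/(πD²) = 4·0.283/(π·0.399²) = 2.263 m/s
Re = VD/ν = 2.263·0.399/1.57×10^-6 = 5.75×10^5 → turbulent
ε/D = 1.0/399 = 0.00251
Haaland: f = 0.02518
h_f = f(L/D)V²/(2g) = 0.02518·(2230/0.399)·2.263²/(2·9.81) = 36.75 m

h_f ≈ 36.7 m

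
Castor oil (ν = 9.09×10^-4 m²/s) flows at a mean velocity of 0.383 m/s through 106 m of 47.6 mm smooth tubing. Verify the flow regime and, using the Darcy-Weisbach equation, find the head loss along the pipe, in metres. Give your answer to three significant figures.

h_f ≈ 53.1 m

Re = VD/ν = 0.383·0.04760/9.09×10^-4 = 20.1 → laminar (Re < 2300)
f = 64/Re = 3.191
h_f = f(L/D)V²/(2g) = 3.191·(106/0.04760)·0.383²/(2·9.81) = 53.13 m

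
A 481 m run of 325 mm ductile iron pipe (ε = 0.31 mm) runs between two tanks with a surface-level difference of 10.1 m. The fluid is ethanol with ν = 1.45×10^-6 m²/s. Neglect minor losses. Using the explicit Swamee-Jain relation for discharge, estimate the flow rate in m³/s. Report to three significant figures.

Swamee-Jain (Type II): Q = -0.965·√(gD⁵h_f/L)·ln[ε/(3.7D) + √(3.17ν²L/(gD³h_f))]
√(gD⁵h_f/L) = √(9.81·0.325⁵·10.1/481) = 0.02733
ε/(3.7D) = 2.58×10^-4; √(3.17ν²L/(gD³h_f)) = 3.07×10^-5
Q = -0.965·0.02733·ln(2.885×10^-4) = 0.2150 m³/s
Check: V = 2.59 m/s, Re = 5.81×10^5, f = 0.02006, h_f = 10.2 m ≈ 10.1 m ✓

Q ≈ 0.215 m³/s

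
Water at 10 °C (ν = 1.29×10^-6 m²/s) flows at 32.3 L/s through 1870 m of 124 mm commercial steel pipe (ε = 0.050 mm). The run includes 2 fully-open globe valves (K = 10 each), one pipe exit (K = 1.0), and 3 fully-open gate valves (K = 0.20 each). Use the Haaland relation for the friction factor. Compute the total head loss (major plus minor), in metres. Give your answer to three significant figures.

V = 4Q/(πD²) = 2.675 m/s; V²/2g = 0.3646 m
Re = 2.57×10^5, ε/D = 4.03×10^-4 → f = 0.01770 (Haaland)
Major: h_f = f(L/D)·V²/2g = 0.01770·15081·0.3646 = 97.35 m
Minor: ΣK = 21.6; h_m = ΣK·V²/2g = 7.876 m
Total H_L = 97.35 + 7.876 = 105.2 m

H_L ≈ 105 m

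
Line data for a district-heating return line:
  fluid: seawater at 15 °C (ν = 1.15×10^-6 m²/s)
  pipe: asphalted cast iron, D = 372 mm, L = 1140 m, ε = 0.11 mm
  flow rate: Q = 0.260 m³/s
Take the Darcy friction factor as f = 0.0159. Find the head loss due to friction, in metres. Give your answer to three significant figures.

V = 4Q/(πD²) = 4·0.260/(π·0.372²) = 2.392 m/s
h_f = f(L/D)V²/(2g) = 0.01590·(1140/0.372)·2.392²/(2·9.81) = 14.21 m

h_f ≈ 14.2 m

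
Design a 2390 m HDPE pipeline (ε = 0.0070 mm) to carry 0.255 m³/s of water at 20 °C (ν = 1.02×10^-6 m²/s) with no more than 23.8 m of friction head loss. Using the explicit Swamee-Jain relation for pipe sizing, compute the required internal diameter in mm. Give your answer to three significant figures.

Swamee-Jain (Type III): D = 0.66·[ε^1.25·(LQ²/(gh_f))^4.75 + ν·Q^9.4·(L/(gh_f))^5.2]^0.04
LQ²/(gh_f) = 0.6656; L/(gh_f) = 10.24
Term 1 = ε^1.25·(…)^4.75 = 5.21×10^-8; Term 2 = ν·Q^9.4·(…)^5.2 = 4.82×10^-7
D = 0.66·(5.21×10^-8 + 4.82×10^-7)^0.04 = 0.3704 m = 370 mm
Check: V = 2.37 m/s, Re = 8.59×10^5, f = 0.01232, h_f = 22.7 m ≈ 23.8 m ✓

D ≈ 370 mm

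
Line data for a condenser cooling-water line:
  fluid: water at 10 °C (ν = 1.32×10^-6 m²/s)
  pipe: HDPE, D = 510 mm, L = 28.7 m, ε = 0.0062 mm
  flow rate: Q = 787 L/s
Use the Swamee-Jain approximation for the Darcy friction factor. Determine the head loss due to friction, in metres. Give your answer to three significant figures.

V = 4Q/(πD²) = 4·0.787/(π·0.510²) = 3.853 m/s
Re = VD/ν = 3.853·0.510/1.32×10^-6 = 1.49×10^6 → turbulent
ε/D = 0.0062/510 = 1.22×10^-5
Swamee-Jain: f = 0.01124
h_f = f(L/D)V²/(2g) = 0.01124·(28.7/0.510)·3.853²/(2·9.81) = 0.4787 m

h_f ≈ 0.479 m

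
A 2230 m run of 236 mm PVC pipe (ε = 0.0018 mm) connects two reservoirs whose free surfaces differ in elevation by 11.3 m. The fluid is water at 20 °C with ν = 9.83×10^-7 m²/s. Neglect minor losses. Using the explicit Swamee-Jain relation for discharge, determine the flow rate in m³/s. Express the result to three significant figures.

Q ≈ 0.0556 m³/s

Swamee-Jain (Type II): Q = -0.965·√(gD⁵h_f/L)·ln[ε/(3.7D) + √(3.17ν²L/(gD³h_f))]
√(gD⁵h_f/L) = √(9.81·0.236⁵·11.3/2230) = 0.006033
ε/(3.7D) = 2.06×10^-6; √(3.17ν²L/(gD³h_f)) = 6.85×10^-5
Q = -0.965·0.006033·ln(7.053×10^-5) = 0.05565 m³/s
Check: V = 1.27 m/s, Re = 3.05×10^5, f = 0.01442, h_f = 11.2 m ≈ 11.3 m ✓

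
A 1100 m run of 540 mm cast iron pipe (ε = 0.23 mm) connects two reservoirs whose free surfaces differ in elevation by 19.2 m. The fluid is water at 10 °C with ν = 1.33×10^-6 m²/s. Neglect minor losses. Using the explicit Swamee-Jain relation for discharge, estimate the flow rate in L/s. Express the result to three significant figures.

Q ≈ 766 L/s

Swamee-Jain (Type II): Q = -0.965·√(gD⁵h_f/L)·ln[ε/(3.7D) + √(3.17ν²L/(gD³h_f))]
√(gD⁵h_f/L) = √(9.81·0.540⁵·19.2/1100) = 0.08867
ε/(3.7D) = 1.15×10^-4; √(3.17ν²L/(gD³h_f)) = 1.44×10^-5
Q = -0.965·0.08867·ln(1.295×10^-4) = 0.7659 m³/s
Check: V = 3.34 m/s, Re = 1.36×10^6, f = 0.01662, h_f = 19.3 m ≈ 19.2 m ✓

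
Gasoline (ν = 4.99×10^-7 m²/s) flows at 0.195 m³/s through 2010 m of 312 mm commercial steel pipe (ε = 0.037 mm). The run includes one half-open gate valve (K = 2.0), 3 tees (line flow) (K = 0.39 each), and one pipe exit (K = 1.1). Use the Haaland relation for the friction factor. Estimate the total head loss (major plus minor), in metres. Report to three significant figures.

H_L ≈ 29.6 m

V = 4Q/(πD²) = 2.551 m/s; V²/2g = 0.3316 m
Re = 1.59×10^6, ε/D = 1.19×10^-4 → f = 0.01320 (Haaland)
Major: h_f = f(L/D)·V²/2g = 0.01320·6442·0.3316 = 28.19 m
Minor: ΣK = 4.27; h_m = ΣK·V²/2g = 1.416 m
Total H_L = 28.19 + 1.416 = 29.61 m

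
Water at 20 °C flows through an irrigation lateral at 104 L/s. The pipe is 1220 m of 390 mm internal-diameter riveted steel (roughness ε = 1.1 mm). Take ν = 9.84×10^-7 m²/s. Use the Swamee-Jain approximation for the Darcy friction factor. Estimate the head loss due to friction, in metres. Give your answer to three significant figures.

V = 4Q/(πD²) = 4·0.104/(π·0.390²) = 0.8706 m/s
Re = VD/ν = 0.8706·0.390/9.84×10^-7 = 3.45×10^5 → turbulent
ε/D = 1.1/390 = 0.00282
Swamee-Jain: f = 0.02626
h_f = f(L/D)V²/(2g) = 0.02626·(1220/0.390)·0.8706²/(2·9.81) = 3.174 m

h_f ≈ 3.17 m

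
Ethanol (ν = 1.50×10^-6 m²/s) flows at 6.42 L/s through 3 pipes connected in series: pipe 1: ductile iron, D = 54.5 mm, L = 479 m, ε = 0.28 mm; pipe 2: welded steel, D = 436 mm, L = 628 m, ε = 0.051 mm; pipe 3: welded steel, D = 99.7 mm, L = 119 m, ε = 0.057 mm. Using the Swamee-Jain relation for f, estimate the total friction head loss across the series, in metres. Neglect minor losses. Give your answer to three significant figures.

H ≈ 109 m

Pipe 1: V = 2.752 m/s, Re = 1.00×10^5, ε/D = 0.00514, f = 0.03180, h_1 = f(L/D)V²/2g = 107.9 m
Pipe 2: V = 0.04300 m/s, Re = 1.25×10^4, ε/D = 1.17×10^-4, f = 0.02939, h_2 = f(L/D)V²/2g = 0.003989 m
Pipe 3: V = 0.8223 m/s, Re = 5.47×10^4, ε/D = 5.72×10^-4, f = 0.02254, h_3 = f(L/D)V²/2g = 0.9272 m
Series → Q common, losses add: H = Σh = 108.8 m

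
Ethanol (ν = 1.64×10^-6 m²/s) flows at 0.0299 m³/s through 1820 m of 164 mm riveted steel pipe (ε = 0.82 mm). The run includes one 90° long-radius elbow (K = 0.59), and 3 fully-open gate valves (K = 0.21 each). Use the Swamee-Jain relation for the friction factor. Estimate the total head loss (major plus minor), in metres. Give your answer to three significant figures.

H_L ≈ 35.5 m

V = 4Q/(πD²) = 1.415 m/s; V²/2g = 0.1021 m
Re = 1.42×10^5, ε/D = 0.00500 → f = 0.03125 (Swamee-Jain)
Major: h_f = f(L/D)·V²/2g = 0.03125·11098·0.1021 = 35.41 m
Minor: ΣK = 1.22; h_m = ΣK·V²/2g = 0.1246 m
Total H_L = 35.41 + 0.1246 = 35.54 m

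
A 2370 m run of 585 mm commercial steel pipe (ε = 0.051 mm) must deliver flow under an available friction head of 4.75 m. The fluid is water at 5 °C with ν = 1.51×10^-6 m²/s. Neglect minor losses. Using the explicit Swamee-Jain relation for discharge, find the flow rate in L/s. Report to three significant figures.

Q ≈ 341 L/s

Swamee-Jain (Type II): Q = -0.965·√(gD⁵h_f/L)·ln[ε/(3.7D) + √(3.17ν²L/(gD³h_f))]
√(gD⁵h_f/L) = √(9.81·0.585⁵·4.75/2370) = 0.03670
ε/(3.7D) = 2.36×10^-5; √(3.17ν²L/(gD³h_f)) = 4.29×10^-5
Q = -0.965·0.03670·ln(6.641×10^-5) = 0.3407 m³/s
Check: V = 1.27 m/s, Re = 4.91×10^5, f = 0.01435, h_f = 4.76 m ≈ 4.75 m ✓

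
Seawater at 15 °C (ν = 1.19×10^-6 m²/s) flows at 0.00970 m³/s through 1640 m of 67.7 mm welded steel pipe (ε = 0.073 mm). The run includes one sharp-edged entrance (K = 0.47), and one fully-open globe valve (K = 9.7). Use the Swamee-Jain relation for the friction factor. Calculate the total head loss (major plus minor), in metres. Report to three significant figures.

V = 4Q/(πD²) = 2.695 m/s; V²/2g = 0.3701 m
Re = 1.53×10^5, ε/D = 0.00108 → f = 0.02186 (Swamee-Jain)
Major: h_f = f(L/D)·V²/2g = 0.02186·24225·0.3701 = 196.0 m
Minor: ΣK = 10.2; h_m = ΣK·V²/2g = 3.764 m
Total H_L = 196.0 + 3.764 = 199.7 m

H_L ≈ 200 m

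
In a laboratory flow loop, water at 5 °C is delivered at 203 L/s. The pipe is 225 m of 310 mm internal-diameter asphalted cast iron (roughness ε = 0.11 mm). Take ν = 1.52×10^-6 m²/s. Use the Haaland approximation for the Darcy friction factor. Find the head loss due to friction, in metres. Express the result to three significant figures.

V = 4Q/(πD²) = 4·0.203/(π·0.310²) = 2.690 m/s
Re = VD/ν = 2.690·0.310/1.52×10^-6 = 5.49×10^5 → turbulent
ε/D = 0.11/310 = 3.55×10^-4
Haaland: f = 0.01649
h_f = f(L/D)V²/(2g) = 0.01649·(225/0.310)·2.690²/(2·9.81) = 4.414 m

h_f ≈ 4.41 m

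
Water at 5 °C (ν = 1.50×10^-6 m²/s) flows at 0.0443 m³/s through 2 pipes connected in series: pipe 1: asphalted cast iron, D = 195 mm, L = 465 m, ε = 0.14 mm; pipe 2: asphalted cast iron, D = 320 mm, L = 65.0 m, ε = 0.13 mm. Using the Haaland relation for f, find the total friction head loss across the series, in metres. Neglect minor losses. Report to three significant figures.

H ≈ 5.34 m

Pipe 1: V = 1.483 m/s, Re = 1.93×10^5, ε/D = 7.18×10^-4, f = 0.01976, h_1 = f(L/D)V²/2g = 5.284 m
Pipe 2: V = 0.5508 m/s, Re = 1.18×10^5, ε/D = 4.06×10^-4, f = 0.01925, h_2 = f(L/D)V²/2g = 0.06046 m
Series → Q common, losses add: H = Σh = 5.344 m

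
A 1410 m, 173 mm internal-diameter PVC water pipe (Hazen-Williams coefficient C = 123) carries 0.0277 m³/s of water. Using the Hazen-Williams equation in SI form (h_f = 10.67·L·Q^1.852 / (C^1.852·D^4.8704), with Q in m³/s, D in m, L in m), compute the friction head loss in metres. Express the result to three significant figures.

h_f = 10.67·1410·0.0277^1.852 / (123^1.852·0.173^4.8704) = 13.59 m

h_f ≈ 13.6 m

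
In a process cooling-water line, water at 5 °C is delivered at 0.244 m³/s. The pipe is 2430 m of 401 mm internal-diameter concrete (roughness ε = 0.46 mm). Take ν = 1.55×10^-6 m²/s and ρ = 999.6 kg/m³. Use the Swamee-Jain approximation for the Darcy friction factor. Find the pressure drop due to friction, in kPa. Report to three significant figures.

Δp ≈ 237 kPa

V = 4Q/(πD²) = 4·0.244/(π·0.401²) = 1.932 m/s
Re = VD/ν = 1.932·0.401/1.55×10^-6 = 5.00×10^5 → turbulent
ε/D = 0.46/401 = 0.00115
Swamee-Jain: f = 0.02097
h_f = f(L/D)V²/(2g) = 0.02097·(2430/0.401)·1.932²/(2·9.81) = 24.18 m
Δp = ρg·h_f = 999.6·9.81·24.18 = 237.1 kPa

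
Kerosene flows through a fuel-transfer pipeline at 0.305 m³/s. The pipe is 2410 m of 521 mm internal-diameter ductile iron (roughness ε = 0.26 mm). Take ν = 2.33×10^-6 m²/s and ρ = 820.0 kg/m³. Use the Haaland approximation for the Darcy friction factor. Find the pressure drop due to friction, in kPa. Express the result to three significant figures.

Δp ≈ 69.8 kPa

V = 4Q/(πD²) = 4·0.305/(π·0.521²) = 1.431 m/s
Re = VD/ν = 1.431·0.521/2.33×10^-6 = 3.20×10^5 → turbulent
ε/D = 0.26/521 = 4.99×10^-4
Haaland: f = 0.01799
h_f = f(L/D)V²/(2g) = 0.01799·(2410/0.521)·1.431²/(2·9.81) = 8.683 m
Δp = ρg·h_f = 820.0·9.81·8.683 = 69.85 kPa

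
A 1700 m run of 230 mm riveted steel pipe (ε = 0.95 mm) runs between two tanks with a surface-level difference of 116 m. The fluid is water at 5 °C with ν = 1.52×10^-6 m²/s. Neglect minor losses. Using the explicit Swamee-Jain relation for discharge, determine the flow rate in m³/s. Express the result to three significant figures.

Swamee-Jain (Type II): Q = -0.965·√(gD⁵h_f/L)·ln[ε/(3.7D) + √(3.17ν²L/(gD³h_f))]
√(gD⁵h_f/L) = √(9.81·0.230⁵·116/1700) = 0.02076
ε/(3.7D) = 0.00112; √(3.17ν²L/(gD³h_f)) = 3.00×10^-5
Q = -0.965·0.02076·ln(0.001146) = 0.1356 m³/s
Check: V = 3.26 m/s, Re = 4.94×10^5, f = 0.02901, h_f = 116 m ≈ 116 m ✓

Q ≈ 0.136 m³/s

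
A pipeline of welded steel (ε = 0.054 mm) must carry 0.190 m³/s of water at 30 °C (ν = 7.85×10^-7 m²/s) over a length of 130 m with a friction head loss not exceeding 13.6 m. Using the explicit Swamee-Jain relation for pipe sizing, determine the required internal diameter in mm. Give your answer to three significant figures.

D ≈ 215 mm

Swamee-Jain (Type III): D = 0.66·[ε^1.25·(LQ²/(gh_f))^4.75 + ν·Q^9.4·(L/(gh_f))^5.2]^0.04
LQ²/(gh_f) = 0.03518; L/(gh_f) = 0.9744
Term 1 = ε^1.25·(…)^4.75 = 5.76×10^-13; Term 2 = ν·Q^9.4·(…)^5.2 = 1.14×10^-13
D = 0.66·(5.76×10^-13 + 1.14×10^-13)^0.04 = 0.2153 m = 215 mm
Check: V = 5.22 m/s, Re = 1.43×10^6, f = 0.01506, h_f = 12.6 m ≈ 13.6 m ✓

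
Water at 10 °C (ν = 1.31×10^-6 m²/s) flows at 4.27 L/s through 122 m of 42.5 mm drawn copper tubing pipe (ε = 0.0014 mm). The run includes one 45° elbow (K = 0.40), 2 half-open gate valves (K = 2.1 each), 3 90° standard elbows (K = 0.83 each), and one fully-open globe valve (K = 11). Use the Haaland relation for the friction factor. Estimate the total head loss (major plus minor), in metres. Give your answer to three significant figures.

V = 4Q/(πD²) = 3.010 m/s; V²/2g = 0.4618 m
Re = 9.77×10^4, ε/D = 3.29×10^-5 → f = 0.01804 (Haaland)
Major: h_f = f(L/D)·V²/2g = 0.01804·2871·0.4618 = 23.92 m
Minor: ΣK = 18.1; h_m = ΣK·V²/2g = 8.353 m
Total H_L = 23.92 + 8.353 = 32.27 m

H_L ≈ 32.3 m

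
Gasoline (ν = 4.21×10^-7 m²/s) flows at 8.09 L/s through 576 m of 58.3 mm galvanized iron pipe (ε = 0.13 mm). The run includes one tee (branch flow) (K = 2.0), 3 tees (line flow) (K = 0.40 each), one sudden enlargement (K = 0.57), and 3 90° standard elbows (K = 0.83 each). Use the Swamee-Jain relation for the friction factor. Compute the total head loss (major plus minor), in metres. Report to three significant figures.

H_L ≈ 117 m

V = 4Q/(πD²) = 3.031 m/s; V²/2g = 0.4681 m
Re = 4.20×10^5, ε/D = 0.00223 → f = 0.02464 (Swamee-Jain)
Major: h_f = f(L/D)·V²/2g = 0.02464·9880·0.4681 = 114.0 m
Minor: ΣK = 6.26; h_m = ΣK·V²/2g = 2.930 m
Total H_L = 114.0 + 2.930 = 116.9 m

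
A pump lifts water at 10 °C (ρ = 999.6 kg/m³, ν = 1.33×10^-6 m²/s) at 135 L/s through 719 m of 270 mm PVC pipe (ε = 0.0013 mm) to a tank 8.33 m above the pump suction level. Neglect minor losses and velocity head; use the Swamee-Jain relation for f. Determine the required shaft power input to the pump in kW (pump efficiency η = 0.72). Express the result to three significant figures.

P_shaft ≈ 33.7 kW

V = 4Q/(πD²) = 2.358 m/s; Re = 4.79×10^5; ε/D = 4.81×10^-6; f = 0.01327
h_f = f(L/D)V²/2g = 10.01 m
Total head H = z + h_f = 8.33 + 10.01 = 18.34 m
P_hyd = ρgQH = 999.6·9.81·0.135·18.34 = 24.28 kW
P_shaft = P_hyd/η = 24.28/0.72 = 33.73 kW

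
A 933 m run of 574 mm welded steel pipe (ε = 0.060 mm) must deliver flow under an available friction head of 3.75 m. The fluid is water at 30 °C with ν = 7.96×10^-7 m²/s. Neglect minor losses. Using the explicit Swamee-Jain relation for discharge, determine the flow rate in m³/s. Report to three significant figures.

Swamee-Jain (Type II): Q = -0.965·√(gD⁵h_f/L)·ln[ε/(3.7D) + √(3.17ν²L/(gD³h_f))]
√(gD⁵h_f/L) = √(9.81·0.574⁵·3.75/933) = 0.04957
ε/(3.7D) = 2.83×10^-5; √(3.17ν²L/(gD³h_f)) = 1.64×10^-5
Q = -0.965·0.04957·ln(4.466×10^-5) = 0.4791 m³/s
Check: V = 1.85 m/s, Re = 1.34×10^6, f = 0.01328, h_f = 3.77 m ≈ 3.75 m ✓

Q ≈ 0.479 m³/s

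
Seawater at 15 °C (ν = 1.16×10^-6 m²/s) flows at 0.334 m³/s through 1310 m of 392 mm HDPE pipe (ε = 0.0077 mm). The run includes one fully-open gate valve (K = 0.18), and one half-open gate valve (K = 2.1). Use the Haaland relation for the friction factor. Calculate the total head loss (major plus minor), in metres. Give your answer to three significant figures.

V = 4Q/(πD²) = 2.767 m/s; V²/2g = 0.3904 m
Re = 9.35×10^5, ε/D = 1.96×10^-5 → f = 0.01207 (Haaland)
Major: h_f = f(L/D)·V²/2g = 0.01207·3342·0.3904 = 15.75 m
Minor: ΣK = 2.28; h_m = ΣK·V²/2g = 0.8900 m
Total H_L = 15.75 + 0.8900 = 16.64 m

H_L ≈ 16.6 m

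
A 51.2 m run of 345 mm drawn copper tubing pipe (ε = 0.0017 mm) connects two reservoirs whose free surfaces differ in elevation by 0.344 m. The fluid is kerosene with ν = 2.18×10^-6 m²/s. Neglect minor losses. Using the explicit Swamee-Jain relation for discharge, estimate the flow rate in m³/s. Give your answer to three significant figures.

Swamee-Jain (Type II): Q = -0.965·√(gD⁵h_f/L)·ln[ε/(3.7D) + √(3.17ν²L/(gD³h_f))]
√(gD⁵h_f/L) = √(9.81·0.345⁵·0.344/51.2) = 0.01795
ε/(3.7D) = 1.33×10^-6; √(3.17ν²L/(gD³h_f)) = 7.46×10^-5
Q = -0.965·0.01795·ln(7.594×10^-5) = 0.1643 m³/s
Check: V = 1.76 m/s, Re = 2.78×10^5, f = 0.01464, h_f = 0.342 m ≈ 0.344 m ✓

Q ≈ 0.164 m³/s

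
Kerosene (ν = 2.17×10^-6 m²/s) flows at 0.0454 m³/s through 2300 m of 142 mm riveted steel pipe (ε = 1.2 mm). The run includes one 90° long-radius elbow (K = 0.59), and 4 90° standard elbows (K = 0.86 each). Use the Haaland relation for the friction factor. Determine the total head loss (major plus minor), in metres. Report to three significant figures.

H_L ≈ 248 m

V = 4Q/(πD²) = 2.867 m/s; V²/2g = 0.4189 m
Re = 1.88×10^5, ε/D = 0.00845 → f = 0.03624 (Haaland)
Major: h_f = f(L/D)·V²/2g = 0.03624·16197·0.4189 = 245.9 m
Minor: ΣK = 4.03; h_m = ΣK·V²/2g = 1.688 m
Total H_L = 245.9 + 1.688 = 247.5 m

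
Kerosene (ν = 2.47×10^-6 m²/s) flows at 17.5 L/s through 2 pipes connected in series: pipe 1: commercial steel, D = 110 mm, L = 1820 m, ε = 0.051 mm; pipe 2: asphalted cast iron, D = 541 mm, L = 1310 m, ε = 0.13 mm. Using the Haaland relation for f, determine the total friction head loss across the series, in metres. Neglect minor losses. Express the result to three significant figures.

H ≈ 58.5 m

Pipe 1: V = 1.841 m/s, Re = 8.20×10^4, ε/D = 4.64×10^-4, f = 0.02047, h_1 = f(L/D)V²/2g = 58.52 m
Pipe 2: V = 0.07613 m/s, Re = 1.67×10^4, ε/D = 2.40×10^-4, f = 0.02733, h_2 = f(L/D)V²/2g = 0.01955 m
Series → Q common, losses add: H = Σh = 58.54 m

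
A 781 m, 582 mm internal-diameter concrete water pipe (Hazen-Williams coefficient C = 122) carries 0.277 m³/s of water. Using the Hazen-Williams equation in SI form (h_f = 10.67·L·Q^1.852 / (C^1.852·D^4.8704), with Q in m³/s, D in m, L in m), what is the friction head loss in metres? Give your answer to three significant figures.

h_f ≈ 1.48 m

h_f = 10.67·781·0.277^1.852 / (122^1.852·0.582^4.8704) = 1.477 m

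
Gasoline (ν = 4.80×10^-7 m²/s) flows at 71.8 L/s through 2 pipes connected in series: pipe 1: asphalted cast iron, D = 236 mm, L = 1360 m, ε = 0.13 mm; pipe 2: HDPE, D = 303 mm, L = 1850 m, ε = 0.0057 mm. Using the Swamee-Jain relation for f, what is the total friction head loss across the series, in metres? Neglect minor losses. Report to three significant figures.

H ≈ 18.0 m

Pipe 1: V = 1.641 m/s, Re = 8.07×10^5, ε/D = 5.51×10^-4, f = 0.01775, h_1 = f(L/D)V²/2g = 14.05 m
Pipe 2: V = 0.9957 m/s, Re = 6.29×10^5, ε/D = 1.88×10^-5, f = 0.01291, h_2 = f(L/D)V²/2g = 3.984 m
Series → Q common, losses add: H = Σh = 18.03 m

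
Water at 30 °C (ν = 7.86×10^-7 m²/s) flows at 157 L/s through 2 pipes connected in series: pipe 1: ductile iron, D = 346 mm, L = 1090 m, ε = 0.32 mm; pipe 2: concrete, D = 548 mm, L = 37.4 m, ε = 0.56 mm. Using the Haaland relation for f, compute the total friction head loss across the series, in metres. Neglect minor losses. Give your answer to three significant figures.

Pipe 1: V = 1.670 m/s, Re = 7.35×10^5, ε/D = 9.25×10^-4, f = 0.01969, h_1 = f(L/D)V²/2g = 8.813 m
Pipe 2: V = 0.6657 m/s, Re = 4.64×10^5, ε/D = 0.00102, f = 0.02033, h_2 = f(L/D)V²/2g = 0.03134 m
Series → Q common, losses add: H = Σh = 8.845 m

H ≈ 8.84 m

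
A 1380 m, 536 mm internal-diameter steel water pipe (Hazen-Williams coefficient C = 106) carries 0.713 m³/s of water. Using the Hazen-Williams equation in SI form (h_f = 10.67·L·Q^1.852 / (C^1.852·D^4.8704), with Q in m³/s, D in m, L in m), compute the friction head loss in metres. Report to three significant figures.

h_f = 10.67·1380·0.713^1.852 / (106^1.852·0.536^4.8704) = 29.12 m

h_f ≈ 29.1 m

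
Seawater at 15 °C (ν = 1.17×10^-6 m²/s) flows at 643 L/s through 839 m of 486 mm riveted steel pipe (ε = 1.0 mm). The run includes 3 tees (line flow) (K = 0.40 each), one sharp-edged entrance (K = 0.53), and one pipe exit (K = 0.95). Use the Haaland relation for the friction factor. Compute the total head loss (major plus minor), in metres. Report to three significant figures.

V = 4Q/(πD²) = 3.466 m/s; V²/2g = 0.6123 m
Re = 1.44×10^6, ε/D = 0.00206 → f = 0.02376 (Haaland)
Major: h_f = f(L/D)·V²/2g = 0.02376·1726·0.6123 = 25.11 m
Minor: ΣK = 2.68; h_m = ΣK·V²/2g = 1.641 m
Total H_L = 25.11 + 1.641 = 26.75 m

H_L ≈ 26.8 m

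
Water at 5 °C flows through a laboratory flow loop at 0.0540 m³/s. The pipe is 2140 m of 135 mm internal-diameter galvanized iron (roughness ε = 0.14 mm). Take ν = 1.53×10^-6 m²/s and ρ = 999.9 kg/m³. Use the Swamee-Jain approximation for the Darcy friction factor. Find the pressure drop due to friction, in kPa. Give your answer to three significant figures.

V = 4Q/(πD²) = 4·0.0540/(π·0.135²) = 3.773 m/s
Re = VD/ν = 3.773·0.135/1.53×10^-6 = 3.33×10^5 → turbulent
ε/D = 0.14/135 = 0.00104
Swamee-Jain: f = 0.02081
h_f = f(L/D)V²/(2g) = 0.02081·(2140/0.135)·3.773²/(2·9.81) = 239.3 m
Δp = ρg·h_f = 999.9·9.81·239.3 = 2347 kPa

Δp ≈ 2350 kPa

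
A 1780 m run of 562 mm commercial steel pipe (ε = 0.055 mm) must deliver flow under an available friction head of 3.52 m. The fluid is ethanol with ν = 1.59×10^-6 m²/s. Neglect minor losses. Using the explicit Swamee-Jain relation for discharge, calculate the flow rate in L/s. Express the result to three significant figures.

Swamee-Jain (Type II): Q = -0.965·√(gD⁵h_f/L)·ln[ε/(3.7D) + √(3.17ν²L/(gD³h_f))]
√(gD⁵h_f/L) = √(9.81·0.562⁵·3.52/1780) = 0.03298
ε/(3.7D) = 2.64×10^-5; √(3.17ν²L/(gD³h_f)) = 4.82×10^-5
Q = -0.965·0.03298·ln(7.469×10^-5) = 0.3024 m³/s
Check: V = 1.22 m/s, Re = 4.31×10^5, f = 0.01470, h_f = 3.53 m ≈ 3.52 m ✓

Q ≈ 302 L/s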